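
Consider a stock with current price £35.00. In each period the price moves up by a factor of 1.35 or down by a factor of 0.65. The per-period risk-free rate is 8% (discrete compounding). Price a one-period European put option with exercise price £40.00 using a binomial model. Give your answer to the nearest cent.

Risk-neutral probability p = (1 + 0.08 − 0.65)/(1.35 − 0.65) = 0.4300/0.7000 = 0.6143
Terminal stock prices: S_u = 47.25, S_d = 22.75
Terminal payoffs (K − S): max(-7.25, 0) = 0, max(17.25, 0) = 17.25
Node 0 (S = 35): V_0 = 1/1.08·[0.6143·0.0000 + 0.3857·17.2500] = 6.1607

£6.16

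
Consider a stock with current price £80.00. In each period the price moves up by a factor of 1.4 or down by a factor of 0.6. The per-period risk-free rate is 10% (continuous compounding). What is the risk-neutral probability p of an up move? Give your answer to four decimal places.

Risk-neutral probability p = (e^0.1 − 0.6)/(1.4 − 0.6) = 0.5052/0.8000 = 0.6315

p = 0.6315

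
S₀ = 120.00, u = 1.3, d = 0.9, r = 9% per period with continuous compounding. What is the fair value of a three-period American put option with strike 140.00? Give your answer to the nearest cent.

20.00

Risk-neutral probability p = (e^0.09 − 0.9)/(1.3 − 0.9) = 0.1942/0.4000 = 0.4854
Terminal stock prices: S_uuu = 263.6, S_uud = 182.5, S_udd = 126.4, S_ddd = 87.48
Terminal payoffs (K − S): max(-123.6, 0) = 0, max(-42.52, 0) = 0, max(13.64, 0) = 13.64, max(52.52, 0) = 52.52
Node uu (S = 202.8): continuation = e^(−0.09)·[0.4854·0.0000 + 0.5146·0.0000] = 0.0000; exercise value = 0.0000 ≤ continuation, so V_uu = 0.0000
Node ud (S = 140.4): continuation = e^(−0.09)·[0.4854·0.0000 + 0.5146·13.6400] = 6.4146; exercise value = 0.0000 ≤ continuation, so V_ud = 6.4146
Node dd (S = 97.2): continuation = e^(−0.09)·[0.4854·13.6400 + 0.5146·52.5200] = 30.7504; exercise value = 42.8000 > continuation, so V_dd = 42.8000 (exercise)
Node u (S = 156): continuation = e^(−0.09)·[0.4854·0.0000 + 0.5146·6.4146] = 3.0166; exercise value = 0.0000 ≤ continuation, so V_u = 3.0166
Node d (S = 108): continuation = e^(−0.09)·[0.4854·6.4146 + 0.5146·42.8000] = 22.9737; exercise value = 32.0000 > continuation, so V_d = 32.0000 (exercise)
Node 0 (S = 120): continuation = e^(−0.09)·[0.4854·3.0166 + 0.5146·32.0000] = 16.3872; exercise value = 20.0000 > continuation, so V_0 = 20.0000 (exercise)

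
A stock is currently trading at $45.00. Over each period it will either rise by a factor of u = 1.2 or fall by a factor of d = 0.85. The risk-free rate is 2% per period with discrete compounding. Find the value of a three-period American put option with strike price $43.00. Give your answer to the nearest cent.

Risk-neutral probability p = (1 + 0.02 − 0.85)/(1.2 − 0.85) = 0.1700/0.3500 = 0.4857
Terminal stock prices: S_uuu = 77.76, S_uud = 55.08, S_udd = 39.01, S_ddd = 27.64
Terminal payoffs (K − S): max(-34.76, 0) = 0, max(-12.08, 0) = 0, max(3.985, 0) = 3.985, max(15.36, 0) = 15.36
Node uu (S = 64.8): continuation = 1/1.02·[0.4857·0.0000 + 0.5143·0.0000] = 0.0000; exercise value = 0.0000 ≤ continuation, so V_uu = 0.0000
Node ud (S = 45.9): continuation = 1/1.02·[0.4857·0.0000 + 0.5143·3.9850] = 2.0092; exercise value = 0.0000 ≤ continuation, so V_ud = 2.0092
Node dd (S = 32.51): continuation = 1/1.02·[0.4857·3.9850 + 0.5143·15.3644] = 9.6444; exercise value = 10.4875 > continuation, so V_dd = 10.4875 (exercise)
Node u (S = 54): continuation = 1/1.02·[0.4857·0.0000 + 0.5143·2.0092] = 1.0131; exercise value = 0.0000 ≤ continuation, so V_u = 1.0131
Node d (S = 38.25): continuation = 1/1.02·[0.4857·2.0092 + 0.5143·10.4875] = 6.2446; exercise value = 4.7500 ≤ continuation, so V_d = 6.2446
Node 0 (S = 45): continuation = 1/1.02·[0.4857·1.0131 + 0.5143·6.2446] = 3.6309; exercise value = 0.0000 ≤ continuation, so V_0 = 3.6309

$3.63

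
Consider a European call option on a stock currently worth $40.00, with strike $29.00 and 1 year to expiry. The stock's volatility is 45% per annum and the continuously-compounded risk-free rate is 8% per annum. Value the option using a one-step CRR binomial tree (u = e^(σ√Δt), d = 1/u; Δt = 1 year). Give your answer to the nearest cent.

CRR parameters: u = e^(σ√Δt) = e^(0.45·√1) = 1.5683, d = 1/u = 0.6376
Per-period rate: rΔt = 0.08·1 = 0.08, so R = e^0.08 = 1.0833
Risk-neutral probability p = (e^0.08 − 0.6376)/(1.5683 − 0.6376) = 0.4457/0.9307 = 0.4789
Terminal stock prices: S_u = 62.73, S_d = 25.51
Terminal payoffs (S − K): max(33.73, 0) = 33.73, max(-3.495, 0) = 0
Node 0 (S = 40): V_0 = e^(−0.08)·[0.4789·33.7325 + 0.5211·0.0000] = 14.9109

$14.91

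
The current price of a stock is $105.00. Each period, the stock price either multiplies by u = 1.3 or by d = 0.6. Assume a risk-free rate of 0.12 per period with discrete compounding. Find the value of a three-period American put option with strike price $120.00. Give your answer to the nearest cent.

Risk-neutral probability p = (1 + 0.12 − 0.6)/(1.3 − 0.6) = 0.5200/0.7000 = 0.7429
Terminal stock prices: S_uuu = 230.7, S_uud = 106.5, S_udd = 49.14, S_ddd = 22.68
Terminal payoffs (K − S): max(-110.7, 0) = 0, max(13.53, 0) = 13.53, max(70.86, 0) = 70.86, max(97.32, 0) = 97.32
Node uu (S = 177.5): continuation = 1/1.12·[0.7429·0.0000 + 0.2571·13.5300] = 3.1064; exercise value = 0.0000 ≤ continuation, so V_uu = 3.1064
Node ud (S = 81.9): continuation = 1/1.12·[0.7429·13.5300 + 0.2571·70.8600] = 25.2429; exercise value = 38.1000 > continuation, so V_ud = 38.1000 (exercise)
Node dd (S = 37.8): continuation = 1/1.12·[0.7429·70.8600 + 0.2571·97.3200] = 69.3429; exercise value = 82.2000 > continuation, so V_dd = 82.2000 (exercise)
Node u (S = 136.5): continuation = 1/1.12·[0.7429·3.1064 + 0.2571·38.1000] = 10.8078; exercise value = 0.0000 ≤ continuation, so V_u = 10.8078
Node d (S = 63): continuation = 1/1.12·[0.7429·38.1000 + 0.2571·82.2000] = 44.1429; exercise value = 57.0000 > continuation, so V_d = 57.0000 (exercise)
Node 0 (S = 105): continuation = 1/1.12·[0.7429·10.8078 + 0.2571·57.0000] = 20.2552; exercise value = 15.0000 ≤ continuation, so V_0 = 20.2552

$20.26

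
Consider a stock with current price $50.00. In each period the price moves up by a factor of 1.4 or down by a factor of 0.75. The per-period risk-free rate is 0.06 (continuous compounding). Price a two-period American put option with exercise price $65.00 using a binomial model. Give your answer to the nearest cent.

$16.24

Risk-neutral probability p = (e^0.06 − 0.75)/(1.4 − 0.75) = 0.3118/0.6500 = 0.4797
Terminal stock prices: S_uu = 98, S_ud = 52.5, S_dd = 28.12
Terminal payoffs (K − S): max(-33, 0) = 0, max(12.5, 0) = 12.5, max(36.88, 0) = 36.88
Node u (S = 70): continuation = e^(−0.06)·[0.4797·0.0000 + 0.5203·12.5000] = 6.1244; exercise value = 0.0000 ≤ continuation, so V_u = 6.1244
Node d (S = 37.5): continuation = e^(−0.06)·[0.4797·12.5000 + 0.5203·36.8750] = 23.7147; exercise value = 27.5000 > continuation, so V_d = 27.5000 (exercise)
Node 0 (S = 50): continuation = e^(−0.06)·[0.4797·6.1244 + 0.5203·27.5000] = 16.2408; exercise value = 15.0000 ≤ continuation, so V_0 = 16.2408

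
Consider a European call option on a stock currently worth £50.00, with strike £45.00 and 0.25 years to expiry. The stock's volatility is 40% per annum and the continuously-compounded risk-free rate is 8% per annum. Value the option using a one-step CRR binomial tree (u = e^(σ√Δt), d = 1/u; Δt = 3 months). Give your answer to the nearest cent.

£7.88

CRR parameters: u = e^(σ√Δt) = e^(0.4·√0.25) = 1.2214, d = 1/u = 0.8187
Per-period rate: rΔt = 0.08·0.25 = 0.02, so R = e^0.02 = 1.0202
Risk-neutral probability p = (e^0.02 − 0.8187)/(1.2214 − 0.8187) = 0.2015/0.4027 = 0.5003
Terminal stock prices: S_u = 61.07, S_d = 40.94
Terminal payoffs (S − K): max(16.07, 0) = 16.07, max(-4.063, 0) = 0
Node 0 (S = 50): V_0 = e^(−0.02)·[0.5003·16.0701 + 0.4997·0.0000] = 7.8812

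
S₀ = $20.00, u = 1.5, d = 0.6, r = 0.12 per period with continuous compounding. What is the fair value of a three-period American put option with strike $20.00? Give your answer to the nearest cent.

Risk-neutral probability p = (e^0.12 − 0.6)/(1.5 − 0.6) = 0.5275/0.9000 = 0.5861
Terminal stock prices: S_uuu = 67.5, S_uud = 27, S_udd = 10.8, S_ddd = 4.32
Terminal payoffs (K − S): max(-47.5, 0) = 0, max(-7, 0) = 0, max(9.2, 0) = 9.2, max(15.68, 0) = 15.68
Node uu (S = 45): continuation = e^(−0.12)·[0.5861·0.0000 + 0.4139·0.0000] = 0.0000; exercise value = 0.0000 ≤ continuation, so V_uu = 0.0000
Node ud (S = 18): continuation = e^(−0.12)·[0.5861·0.0000 + 0.4139·9.2000] = 3.3772; exercise value = 2.0000 ≤ continuation, so V_ud = 3.3772
Node dd (S = 7.2): continuation = e^(−0.12)·[0.5861·9.2000 + 0.4139·15.6800] = 10.5384; exercise value = 12.8000 > continuation, so V_dd = 12.8000 (exercise)
Node u (S = 30): continuation = e^(−0.12)·[0.5861·0.0000 + 0.4139·3.3772] = 1.2397; exercise value = 0.0000 ≤ continuation, so V_u = 1.2397
Node d (S = 12): continuation = e^(−0.12)·[0.5861·3.3772 + 0.4139·12.8000] = 6.4543; exercise value = 8.0000 > continuation, so V_d = 8.0000 (exercise)
Node 0 (S = 20): continuation = e^(−0.12)·[0.5861·1.2397 + 0.4139·8.0000] = 3.5812; exercise value = 0.0000 ≤ continuation, so V_0 = 3.5812

$3.58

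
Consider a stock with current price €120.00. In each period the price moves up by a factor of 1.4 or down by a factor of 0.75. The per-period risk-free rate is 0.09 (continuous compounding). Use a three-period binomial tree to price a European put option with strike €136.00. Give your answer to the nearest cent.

€17.93

Risk-neutral probability p = (e^0.09 − 0.75)/(1.4 − 0.75) = 0.3442/0.6500 = 0.5295
Terminal stock prices: S_uuu = 329.3, S_uud = 176.4, S_udd = 94.5, S_ddd = 50.62
Terminal payoffs (K − S): max(-193.3, 0) = 0, max(-40.4, 0) = 0, max(41.5, 0) = 41.5, max(85.38, 0) = 85.38
Node uu (S = 235.2): V_uu = e^(−0.09)·[0.5295·0.0000 + 0.4705·0.0000] = 0.0000
Node ud (S = 126): V_ud = e^(−0.09)·[0.5295·0.0000 + 0.4705·41.5000] = 17.8452
Node dd (S = 67.5): V_dd = e^(−0.09)·[0.5295·41.5000 + 0.4705·85.3750] = 56.7946
Node u (S = 168): V_u = e^(−0.09)·[0.5295·0.0000 + 0.4705·17.8452] = 7.6736
Node d (S = 90): V_d = e^(−0.09)·[0.5295·17.8452 + 0.4705·56.7946] = 33.0578
Node 0 (S = 120): V_0 = e^(−0.09)·[0.5295·7.6736 + 0.4705·33.0578] = 17.9285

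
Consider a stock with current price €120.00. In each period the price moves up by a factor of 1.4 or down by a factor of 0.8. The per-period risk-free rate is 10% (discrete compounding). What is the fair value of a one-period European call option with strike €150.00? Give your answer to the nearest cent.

Risk-neutral probability p = (1 + 0.1 − 0.8)/(1.4 − 0.8) = 0.3000/0.6000 = 0.5000
Terminal stock prices: S_u = 168, S_d = 96
Terminal payoffs (S − K): max(18, 0) = 18, max(-54, 0) = 0
Node 0 (S = 120): V_0 = 1/1.1·[0.5000·18.0000 + 0.5000·0.0000] = 8.1818

€8.18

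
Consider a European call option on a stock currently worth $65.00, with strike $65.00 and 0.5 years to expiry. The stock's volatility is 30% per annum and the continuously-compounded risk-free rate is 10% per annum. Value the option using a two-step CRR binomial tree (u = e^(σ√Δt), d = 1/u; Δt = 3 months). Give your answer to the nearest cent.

$6.46

CRR parameters: u = e^(σ√Δt) = e^(0.3·√0.25) = 1.1618, d = 1/u = 0.8607
Per-period rate: rΔt = 0.1·0.25 = 0.025, so R = e^0.025 = 1.0253
Risk-neutral probability p = (e^0.025 − 0.8607)/(1.1618 − 0.8607) = 0.1646/0.3011 = 0.5466
Terminal stock prices: S_uu = 87.74, S_ud = 65, S_dd = 48.15
Terminal payoffs (S − K): max(22.74, 0) = 22.74, max(0, 0) = 0, max(-16.85, 0) = 0
Node u (S = 75.52): V_u = e^(−0.025)·[0.5466·22.7408 + 0.4534·0.0000] = 12.1241
Node d (S = 55.95): V_d = e^(−0.025)·[0.5466·0.0000 + 0.4534·0.0000] = 0.0000
Node 0 (S = 65): V_0 = e^(−0.025)·[0.5466·12.1241 + 0.4534·0.0000] = 6.4639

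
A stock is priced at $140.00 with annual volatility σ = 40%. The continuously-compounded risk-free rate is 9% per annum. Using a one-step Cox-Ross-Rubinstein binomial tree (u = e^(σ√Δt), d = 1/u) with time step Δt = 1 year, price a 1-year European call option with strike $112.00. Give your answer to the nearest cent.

$45.67

CRR parameters: u = e^(σ√Δt) = e^(0.4·√1) = 1.4918, d = 1/u = 0.6703
Per-period rate: rΔt = 0.09·1 = 0.09, so R = e^0.09 = 1.0942
Risk-neutral probability p = (e^0.09 − 0.6703)/(1.4918 − 0.6703) = 0.4239/0.8215 = 0.5159
Terminal stock prices: S_u = 208.9, S_d = 93.84
Terminal payoffs (S − K): max(96.86, 0) = 96.86, max(-18.16, 0) = 0
Node 0 (S = 140): V_0 = e^(−0.09)·[0.5159·96.8555 + 0.4841·0.0000] = 45.6714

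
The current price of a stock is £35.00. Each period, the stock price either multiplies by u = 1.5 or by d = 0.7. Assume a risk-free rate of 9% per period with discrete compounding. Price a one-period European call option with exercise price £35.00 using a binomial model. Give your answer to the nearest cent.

Risk-neutral probability p = (1 + 0.09 − 0.7)/(1.5 − 0.7) = 0.3900/0.8000 = 0.4875
Terminal stock prices: S_u = 52.5, S_d = 24.5
Terminal payoffs (S − K): max(17.5, 0) = 17.5, max(-10.5, 0) = 0
Node 0 (S = 35): V_0 = 1/1.09·[0.4875·17.5000 + 0.5125·0.0000] = 7.8268

£7.83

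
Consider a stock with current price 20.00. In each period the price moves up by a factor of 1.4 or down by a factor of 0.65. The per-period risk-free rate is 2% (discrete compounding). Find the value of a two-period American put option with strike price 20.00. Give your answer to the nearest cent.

Risk-neutral probability p = (1 + 0.02 − 0.65)/(1.4 − 0.65) = 0.3700/0.7500 = 0.4933
Terminal stock prices: S_uu = 39.2, S_ud = 18.2, S_dd = 8.45
Terminal payoffs (K − S): max(-19.2, 0) = 0, max(1.8, 0) = 1.8, max(11.55, 0) = 11.55
Node u (S = 28): continuation = 1/1.02·[0.4933·0.0000 + 0.5067·1.8000] = 0.8941; exercise value = 0.0000 ≤ continuation, so V_u = 0.8941
Node d (S = 13): continuation = 1/1.02·[0.4933·1.8000 + 0.5067·11.5500] = 6.6078; exercise value = 7.0000 > continuation, so V_d = 7.0000 (exercise)
Node 0 (S = 20): continuation = 1/1.02·[0.4933·0.8941 + 0.5067·7.0000] = 3.9096; exercise value = 0.0000 ≤ continuation, so V_0 = 3.9096

3.91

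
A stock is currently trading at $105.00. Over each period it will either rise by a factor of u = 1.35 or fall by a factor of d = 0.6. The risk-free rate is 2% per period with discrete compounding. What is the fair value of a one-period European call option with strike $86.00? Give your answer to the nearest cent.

$30.61

Risk-neutral probability p = (1 + 0.02 − 0.6)/(1.35 − 0.6) = 0.4200/0.7500 = 0.5600
Terminal stock prices: S_u = 141.8, S_d = 63
Terminal payoffs (S − K): max(55.75, 0) = 55.75, max(-23, 0) = 0
Node 0 (S = 105): V_0 = 1/1.02·[0.5600·55.7500 + 0.4400·0.0000] = 30.6078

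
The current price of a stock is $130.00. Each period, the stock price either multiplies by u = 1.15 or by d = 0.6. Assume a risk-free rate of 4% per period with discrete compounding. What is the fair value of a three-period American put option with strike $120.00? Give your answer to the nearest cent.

Risk-neutral probability p = (1 + 0.04 − 0.6)/(1.15 − 0.6) = 0.4400/0.5500 = 0.8000
Terminal stock prices: S_uuu = 197.7, S_uud = 103.2, S_udd = 53.82, S_ddd = 28.08
Terminal payoffs (K − S): max(-77.71, 0) = 0, max(16.85, 0) = 16.85, max(66.18, 0) = 66.18, max(91.92, 0) = 91.92
Node uu (S = 171.9): continuation = 1/1.04·[0.8000·0.0000 + 0.2000·16.8450] = 3.2394; exercise value = 0.0000 ≤ continuation, so V_uu = 3.2394
Node ud (S = 89.7): continuation = 1/1.04·[0.8000·16.8450 + 0.2000·66.1800] = 25.6846; exercise value = 30.3000 > continuation, so V_ud = 30.3000 (exercise)
Node dd (S = 46.8): continuation = 1/1.04·[0.8000·66.1800 + 0.2000·91.9200] = 68.5846; exercise value = 73.2000 > continuation, so V_dd = 73.2000 (exercise)
Node u (S = 149.5): continuation = 1/1.04·[0.8000·3.2394 + 0.2000·30.3000] = 8.3188; exercise value = 0.0000 ≤ continuation, so V_u = 8.3188
Node d (S = 78): continuation = 1/1.04·[0.8000·30.3000 + 0.2000·73.2000] = 37.3846; exercise value = 42.0000 > continuation, so V_d = 42.0000 (exercise)
Node 0 (S = 130): continuation = 1/1.04·[0.8000·8.3188 + 0.2000·42.0000] = 14.4760; exercise value = 0.0000 ≤ continuation, so V_0 = 14.4760

$14.48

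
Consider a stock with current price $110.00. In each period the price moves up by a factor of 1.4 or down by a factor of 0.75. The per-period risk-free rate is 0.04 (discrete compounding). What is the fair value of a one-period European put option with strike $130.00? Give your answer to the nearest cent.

$25.30

Risk-neutral probability p = (1 + 0.04 − 0.75)/(1.4 − 0.75) = 0.2900/0.6500 = 0.4462
Terminal stock prices: S_u = 154, S_d = 82.5
Terminal payoffs (K − S): max(-24, 0) = 0, max(47.5, 0) = 47.5
Node 0 (S = 110): V_0 = 1/1.04·[0.4462·0.0000 + 0.5538·47.5000] = 25.2959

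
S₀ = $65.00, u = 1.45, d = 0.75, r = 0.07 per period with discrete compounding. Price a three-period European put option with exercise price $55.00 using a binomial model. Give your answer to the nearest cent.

Risk-neutral probability p = (1 + 0.07 − 0.75)/(1.45 − 0.75) = 0.3200/0.7000 = 0.4571
Terminal stock prices: S_uuu = 198.2, S_uud = 102.5, S_udd = 53.02, S_ddd = 27.42
Terminal payoffs (K − S): max(-143.2, 0) = 0, max(-47.5, 0) = 0, max(1.984, 0) = 1.984, max(27.58, 0) = 27.58
Node uu (S = 136.7): V_uu = 1/1.07·[0.4571·0.0000 + 0.5429·0.0000] = 0.0000
Node ud (S = 70.69): V_ud = 1/1.07·[0.4571·0.0000 + 0.5429·1.9844] = 1.0068
Node dd (S = 36.56): V_dd = 1/1.07·[0.4571·1.9844 + 0.5429·27.5781] = 14.8394
Node u (S = 94.25): V_u = 1/1.07·[0.4571·0.0000 + 0.5429·1.0068] = 0.5108
Node d (S = 48.75): V_d = 1/1.07·[0.4571·1.0068 + 0.5429·14.8394] = 7.9588
Node 0 (S = 65): V_0 = 1/1.07·[0.4571·0.5108 + 0.5429·7.9588] = 4.2561

$4.26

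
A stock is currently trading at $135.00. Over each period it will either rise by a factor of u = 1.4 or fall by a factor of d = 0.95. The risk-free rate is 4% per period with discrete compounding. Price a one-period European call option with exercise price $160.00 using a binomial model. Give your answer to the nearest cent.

$5.58

Risk-neutral probability p = (1 + 0.04 − 0.95)/(1.4 − 0.95) = 0.0900/0.4500 = 0.2000
Terminal stock prices: S_u = 189, S_d = 128.2
Terminal payoffs (S − K): max(29, 0) = 29, max(-31.75, 0) = 0
Node 0 (S = 135): V_0 = 1/1.04·[0.2000·29.0000 + 0.8000·0.0000] = 5.5769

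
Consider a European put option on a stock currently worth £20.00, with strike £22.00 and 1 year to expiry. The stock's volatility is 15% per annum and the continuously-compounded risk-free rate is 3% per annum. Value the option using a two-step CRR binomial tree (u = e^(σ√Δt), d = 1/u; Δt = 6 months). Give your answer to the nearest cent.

£2.13

CRR parameters: u = e^(σ√Δt) = e^(0.15·√0.5) = 1.1119, d = 1/u = 0.8994
Per-period rate: rΔt = 0.03·0.5 = 0.015, so R = e^0.015 = 1.0151
Risk-neutral probability p = (e^0.015 − 0.8994)/(1.1119 − 0.8994) = 0.1157/0.2125 = 0.5446
Terminal stock prices: S_uu = 24.73, S_ud = 20, S_dd = 16.18
Terminal payoffs (K − S): max(-2.726, 0) = 0, max(2, 0) = 2, max(5.823, 0) = 5.823
Node u (S = 22.24): V_u = e^(−0.015)·[0.5446·0.0000 + 0.4554·2.0000] = 0.8972
Node d (S = 17.99): V_d = e^(−0.015)·[0.5446·2.0000 + 0.4554·5.8228] = 3.6852
Node 0 (S = 20): V_0 = e^(−0.015)·[0.5446·0.8972 + 0.4554·3.6852] = 2.1345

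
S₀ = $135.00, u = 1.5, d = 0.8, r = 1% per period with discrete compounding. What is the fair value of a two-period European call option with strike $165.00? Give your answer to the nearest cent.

Risk-neutral probability p = (1 + 0.01 − 0.8)/(1.5 − 0.8) = 0.2100/0.7000 = 0.3000
Terminal stock prices: S_uu = 303.8, S_ud = 162, S_dd = 86.4
Terminal payoffs (S − K): max(138.8, 0) = 138.8, max(-3, 0) = 0, max(-78.6, 0) = 0
Node u (S = 202.5): V_u = 1/1.01·[0.3000·138.7500 + 0.7000·0.0000] = 41.2129
Node d (S = 108): V_d = 1/1.01·[0.3000·0.0000 + 0.7000·0.0000] = 0.0000
Node 0 (S = 135): V_0 = 1/1.01·[0.3000·41.2129 + 0.7000·0.0000] = 12.2414

$12.24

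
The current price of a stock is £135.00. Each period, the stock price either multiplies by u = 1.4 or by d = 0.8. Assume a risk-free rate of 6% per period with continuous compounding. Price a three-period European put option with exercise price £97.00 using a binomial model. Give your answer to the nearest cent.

Risk-neutral probability p = (e^0.06 − 0.8)/(1.4 − 0.8) = 0.2618/0.6000 = 0.4364
Terminal stock prices: S_uuu = 370.4, S_uud = 211.7, S_udd = 121, S_ddd = 69.12
Terminal payoffs (K − S): max(-273.4, 0) = 0, max(-114.7, 0) = 0, max(-23.96, 0) = 0, max(27.88, 0) = 27.88
Node uu (S = 264.6): V_uu = e^(−0.06)·[0.4364·0.0000 + 0.5636·0.0000] = 0.0000
Node ud (S = 151.2): V_ud = e^(−0.06)·[0.4364·0.0000 + 0.5636·0.0000] = 0.0000
Node dd (S = 86.4): V_dd = e^(−0.06)·[0.4364·0.0000 + 0.5636·27.8800] = 14.7983
Node u (S = 189): V_u = e^(−0.06)·[0.4364·0.0000 + 0.5636·0.0000] = 0.0000
Node d (S = 108): V_d = e^(−0.06)·[0.4364·0.0000 + 0.5636·14.7983] = 7.8547
Node 0 (S = 135): V_0 = e^(−0.06)·[0.4364·0.0000 + 0.5636·7.8547] = 4.1691

£4.17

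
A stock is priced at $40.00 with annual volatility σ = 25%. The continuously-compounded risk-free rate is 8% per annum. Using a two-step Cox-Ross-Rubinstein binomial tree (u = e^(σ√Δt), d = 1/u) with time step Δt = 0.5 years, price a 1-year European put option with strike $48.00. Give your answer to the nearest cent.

CRR parameters: u = e^(σ√Δt) = e^(0.25·√0.5) = 1.1934, d = 1/u = 0.8380
Per-period rate: rΔt = 0.08·0.5 = 0.04, so R = e^0.04 = 1.0408
Risk-neutral probability p = (e^0.04 − 0.8380)/(1.1934 − 0.8380) = 0.2028/0.3554 = 0.5708
Terminal stock prices: S_uu = 56.96, S_ud = 40, S_dd = 28.09
Terminal payoffs (K − S): max(-8.965, 0) = 0, max(8, 0) = 8, max(19.91, 0) = 19.91
Node u (S = 47.73): V_u = e^(−0.04)·[0.5708·0.0000 + 0.4292·8.0000] = 3.2993
Node d (S = 33.52): V_d = e^(−0.04)·[0.5708·8.0000 + 0.4292·19.9125] = 12.5992
Node 0 (S = 40): V_0 = e^(−0.04)·[0.5708·3.2993 + 0.4292·12.5992] = 7.0054

$7.01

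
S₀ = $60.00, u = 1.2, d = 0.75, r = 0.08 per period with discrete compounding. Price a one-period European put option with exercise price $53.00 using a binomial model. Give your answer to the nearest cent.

Risk-neutral probability p = (1 + 0.08 − 0.75)/(1.2 − 0.75) = 0.3300/0.4500 = 0.7333
Terminal stock prices: S_u = 72, S_d = 45
Terminal payoffs (K − S): max(-19, 0) = 0, max(8, 0) = 8
Node 0 (S = 60): V_0 = 1/1.08·[0.7333·0.0000 + 0.2667·8.0000] = 1.9753

$1.98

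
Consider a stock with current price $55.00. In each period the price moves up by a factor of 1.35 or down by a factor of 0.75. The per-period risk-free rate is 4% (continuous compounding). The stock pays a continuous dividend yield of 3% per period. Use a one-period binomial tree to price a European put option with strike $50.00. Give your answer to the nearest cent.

$4.76

Per-period risk-free factor R = e^0.04 = 1.0408; dividend-adjusted growth = e^(0.04−0.03) = 1.0101.
Risk-neutral probability p = (1.0101 − 0.75)/(1.35 − 0.75) = 0.2601/0.6000 = 0.4334
Terminal stock prices: S_u = 74.25, S_d = 41.25
Terminal payoffs (K − S): max(-24.25, 0) = 0, max(8.75, 0) = 8.75
Node 0 (S = 55): V_0 = e^(−0.04)·[0.4334·0.0000 + 0.5666·8.7500] = 4.7632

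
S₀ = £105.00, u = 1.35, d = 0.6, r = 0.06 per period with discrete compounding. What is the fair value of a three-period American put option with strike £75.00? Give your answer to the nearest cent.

£8.64

Risk-neutral probability p = (1 + 0.06 − 0.6)/(1.35 − 0.6) = 0.4600/0.7500 = 0.6133
Terminal stock prices: S_uuu = 258.3, S_uud = 114.8, S_udd = 51.03, S_ddd = 22.68
Terminal payoffs (K − S): max(-183.3, 0) = 0, max(-39.82, 0) = 0, max(23.97, 0) = 23.97, max(52.32, 0) = 52.32
Node uu (S = 191.4): continuation = 1/1.06·[0.6133·0.0000 + 0.3867·0.0000] = 0.0000; exercise value = 0.0000 ≤ continuation, so V_uu = 0.0000
Node ud (S = 85.05): continuation = 1/1.06·[0.6133·0.0000 + 0.3867·23.9700] = 8.7438; exercise value = 0.0000 ≤ continuation, so V_ud = 8.7438
Node dd (S = 37.8): continuation = 1/1.06·[0.6133·23.9700 + 0.3867·52.3200] = 32.9547; exercise value = 37.2000 > continuation, so V_dd = 37.2000 (exercise)
Node u (S = 141.8): continuation = 1/1.06·[0.6133·0.0000 + 0.3867·8.7438] = 3.1896; exercise value = 0.0000 ≤ continuation, so V_u = 3.1896
Node d (S = 63): continuation = 1/1.06·[0.6133·8.7438 + 0.3867·37.2000] = 18.6291; exercise value = 12.0000 ≤ continuation, so V_d = 18.6291
Node 0 (S = 105): continuation = 1/1.06·[0.6133·3.1896 + 0.3867·18.6291] = 8.6410; exercise value = 0.0000 ≤ continuation, so V_0 = 8.6410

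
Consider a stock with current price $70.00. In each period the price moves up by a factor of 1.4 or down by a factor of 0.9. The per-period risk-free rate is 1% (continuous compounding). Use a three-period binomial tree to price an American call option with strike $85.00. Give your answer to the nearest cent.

Risk-neutral probability p = (e^0.01 − 0.9)/(1.4 − 0.9) = 0.1101/0.5000 = 0.2201
Terminal stock prices: S_uuu = 192.1, S_uud = 123.5, S_udd = 79.38, S_ddd = 51.03
Terminal payoffs (S − K): max(107.1, 0) = 107.1, max(38.48, 0) = 38.48, max(-5.62, 0) = 0, max(-33.97, 0) = 0
Node uu (S = 137.2): continuation = e^(−0.01)·[0.2201·107.0800 + 0.7799·38.4800] = 53.0458; exercise value = 52.2000 ≤ continuation, so V_uu = 53.0458
Node ud (S = 88.2): continuation = e^(−0.01)·[0.2201·38.4800 + 0.7799·0.0000] = 8.3852; exercise value = 3.2000 ≤ continuation, so V_ud = 8.3852
Node dd (S = 56.7): continuation = e^(−0.01)·[0.2201·0.0000 + 0.7799·0.0000] = 0.0000; exercise value = 0.0000 ≤ continuation, so V_dd = 0.0000
Node u (S = 98): continuation = e^(−0.01)·[0.2201·53.0458 + 0.7799·8.3852] = 18.0338; exercise value = 13.0000 ≤ continuation, so V_u = 18.0338
Node d (S = 63): continuation = e^(−0.01)·[0.2201·8.3852 + 0.7799·0.0000] = 1.8272; exercise value = 0.0000 ≤ continuation, so V_d = 1.8272
Node 0 (S = 70): continuation = e^(−0.01)·[0.2201·18.0338 + 0.7799·1.8272] = 5.3406; exercise value = 0.0000 ≤ continuation, so V_0 = 5.3406

$5.34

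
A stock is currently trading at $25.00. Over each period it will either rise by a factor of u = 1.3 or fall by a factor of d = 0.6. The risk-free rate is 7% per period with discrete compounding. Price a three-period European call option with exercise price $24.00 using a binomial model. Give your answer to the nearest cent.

$8.13

Risk-neutral probability p = (1 + 0.07 − 0.6)/(1.3 − 0.6) = 0.4700/0.7000 = 0.6714
Terminal stock prices: S_uuu = 54.93, S_uud = 25.35, S_udd = 11.7, S_ddd = 5.4
Terminal payoffs (S − K): max(30.93, 0) = 30.93, max(1.35, 0) = 1.35, max(-12.3, 0) = 0, max(-18.6, 0) = 0
Node uu (S = 42.25): V_uu = 1/1.07·[0.6714·30.9250 + 0.3286·1.3500] = 19.8201
Node ud (S = 19.5): V_ud = 1/1.07·[0.6714·1.3500 + 0.3286·0.0000] = 0.8471
Node dd (S = 9): V_dd = 1/1.07·[0.6714·0.0000 + 0.3286·0.0000] = 0.0000
Node u (S = 32.5): V_u = 1/1.07·[0.6714·19.8201 + 0.3286·0.8471] = 12.6973
Node d (S = 15): V_d = 1/1.07·[0.6714·0.8471 + 0.3286·0.0000] = 0.5316
Node 0 (S = 25): V_0 = 1/1.07·[0.6714·12.6973 + 0.3286·0.5316] = 8.1308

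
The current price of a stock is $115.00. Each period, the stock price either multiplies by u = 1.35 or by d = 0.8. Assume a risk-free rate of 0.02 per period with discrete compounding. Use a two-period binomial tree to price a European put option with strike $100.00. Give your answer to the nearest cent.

Risk-neutral probability p = (1 + 0.02 − 0.8)/(1.35 − 0.8) = 0.2200/0.5500 = 0.4000
Terminal stock prices: S_uu = 209.6, S_ud = 124.2, S_dd = 73.6
Terminal payoffs (K − S): max(-109.6, 0) = 0, max(-24.2, 0) = 0, max(26.4, 0) = 26.4
Node u (S = 155.2): V_u = 1/1.02·[0.4000·0.0000 + 0.6000·0.0000] = 0.0000
Node d (S = 92): V_d = 1/1.02·[0.4000·0.0000 + 0.6000·26.4000] = 15.5294
Node 0 (S = 115): V_0 = 1/1.02·[0.4000·0.0000 + 0.6000·15.5294] = 9.1349

$9.13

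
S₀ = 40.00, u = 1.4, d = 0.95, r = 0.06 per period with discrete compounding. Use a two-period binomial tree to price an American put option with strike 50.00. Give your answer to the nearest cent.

Risk-neutral probability p = (1 + 0.06 − 0.95)/(1.4 − 0.95) = 0.1100/0.4500 = 0.2444
Terminal stock prices: S_uu = 78.4, S_ud = 53.2, S_dd = 36.1
Terminal payoffs (K − S): max(-28.4, 0) = 0, max(-3.2, 0) = 0, max(13.9, 0) = 13.9
Node u (S = 56): continuation = 1/1.06·[0.2444·0.0000 + 0.7556·0.0000] = 0.0000; exercise value = 0.0000 ≤ continuation, so V_u = 0.0000
Node d (S = 38): continuation = 1/1.06·[0.2444·0.0000 + 0.7556·13.9000] = 9.9078; exercise value = 12.0000 > continuation, so V_d = 12.0000 (exercise)
Node 0 (S = 40): continuation = 1/1.06·[0.2444·0.0000 + 0.7556·12.0000] = 8.5535; exercise value = 10.0000 > continuation, so V_0 = 10.0000 (exercise)

10.00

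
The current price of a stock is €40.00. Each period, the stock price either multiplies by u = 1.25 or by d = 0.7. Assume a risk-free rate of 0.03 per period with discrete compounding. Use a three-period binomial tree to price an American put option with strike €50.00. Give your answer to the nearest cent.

Risk-neutral probability p = (1 + 0.03 − 0.7)/(1.25 − 0.7) = 0.3300/0.5500 = 0.6000
Terminal stock prices: S_uuu = 78.12, S_uud = 43.75, S_udd = 24.5, S_ddd = 13.72
Terminal payoffs (K − S): max(-28.12, 0) = 0, max(6.25, 0) = 6.25, max(25.5, 0) = 25.5, max(36.28, 0) = 36.28
Node uu (S = 62.5): continuation = 1/1.03·[0.6000·0.0000 + 0.4000·6.2500] = 2.4272; exercise value = 0.0000 ≤ continuation, so V_uu = 2.4272
Node ud (S = 35): continuation = 1/1.03·[0.6000·6.2500 + 0.4000·25.5000] = 13.5437; exercise value = 15.0000 > continuation, so V_ud = 15.0000 (exercise)
Node dd (S = 19.6): continuation = 1/1.03·[0.6000·25.5000 + 0.4000·36.2800] = 28.9437; exercise value = 30.4000 > continuation, so V_dd = 30.4000 (exercise)
Node u (S = 50): continuation = 1/1.03·[0.6000·2.4272 + 0.4000·15.0000] = 7.2391; exercise value = 0.0000 ≤ continuation, so V_u = 7.2391
Node d (S = 28): continuation = 1/1.03·[0.6000·15.0000 + 0.4000·30.4000] = 20.5437; exercise value = 22.0000 > continuation, so V_d = 22.0000 (exercise)
Node 0 (S = 40): continuation = 1/1.03·[0.6000·7.2391 + 0.4000·22.0000] = 12.7607; exercise value = 10.0000 ≤ continuation, so V_0 = 12.7607

€12.76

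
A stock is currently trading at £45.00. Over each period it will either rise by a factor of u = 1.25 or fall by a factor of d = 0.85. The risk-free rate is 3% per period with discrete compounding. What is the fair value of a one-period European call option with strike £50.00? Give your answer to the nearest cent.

Risk-neutral probability p = (1 + 0.03 − 0.85)/(1.25 − 0.85) = 0.1800/0.4000 = 0.4500
Terminal stock prices: S_u = 56.25, S_d = 38.25
Terminal payoffs (S − K): max(6.25, 0) = 6.25, max(-11.75, 0) = 0
Node 0 (S = 45): V_0 = 1/1.03·[0.4500·6.2500 + 0.5500·0.0000] = 2.7306

£2.73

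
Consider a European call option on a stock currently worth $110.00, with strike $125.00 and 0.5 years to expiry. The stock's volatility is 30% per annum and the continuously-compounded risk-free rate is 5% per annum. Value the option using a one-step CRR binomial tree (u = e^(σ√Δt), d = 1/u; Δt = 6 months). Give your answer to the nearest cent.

CRR parameters: u = e^(σ√Δt) = e^(0.3·√0.5) = 1.2363, d = 1/u = 0.8089
Per-period rate: rΔt = 0.05·0.5 = 0.025, so R = e^0.025 = 1.0253
Risk-neutral probability p = (e^0.025 − 0.8089)/(1.2363 − 0.8089) = 0.2165/0.4275 = 0.5064
Terminal stock prices: S_u = 136, S_d = 88.97
Terminal payoffs (S − K): max(10.99, 0) = 10.99, max(-36.03, 0) = 0
Node 0 (S = 110): V_0 = e^(−0.025)·[0.5064·10.9942 + 0.4936·0.0000] = 5.4299

$5.43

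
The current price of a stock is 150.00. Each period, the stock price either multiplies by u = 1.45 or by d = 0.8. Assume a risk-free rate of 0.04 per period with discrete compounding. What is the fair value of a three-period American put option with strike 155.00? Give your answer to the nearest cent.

Risk-neutral probability p = (1 + 0.04 − 0.8)/(1.45 − 0.8) = 0.2400/0.6500 = 0.3692
Terminal stock prices: S_uuu = 457.3, S_uud = 252.3, S_udd = 139.2, S_ddd = 76.8
Terminal payoffs (K − S): max(-302.3, 0) = 0, max(-97.3, 0) = 0, max(15.8, 0) = 15.8, max(78.2, 0) = 78.2
Node uu (S = 315.4): continuation = 1/1.04·[0.3692·0.0000 + 0.6308·0.0000] = 0.0000; exercise value = 0.0000 ≤ continuation, so V_uu = 0.0000
Node ud (S = 174): continuation = 1/1.04·[0.3692·0.0000 + 0.6308·15.8000] = 9.5828; exercise value = 0.0000 ≤ continuation, so V_ud = 9.5828
Node dd (S = 96): continuation = 1/1.04·[0.3692·15.8000 + 0.6308·78.2000] = 53.0385; exercise value = 59.0000 > continuation, so V_dd = 59.0000 (exercise)
Node u (S = 217.5): continuation = 1/1.04·[0.3692·0.0000 + 0.6308·9.5828] = 5.8121; exercise value = 0.0000 ≤ continuation, so V_u = 5.8121
Node d (S = 120): continuation = 1/1.04·[0.3692·9.5828 + 0.6308·59.0000] = 39.1862; exercise value = 35.0000 ≤ continuation, so V_d = 39.1862
Node 0 (S = 150): continuation = 1/1.04·[0.3692·5.8121 + 0.6308·39.1862] = 25.8302; exercise value = 5.0000 ≤ continuation, so V_0 = 25.8302

25.83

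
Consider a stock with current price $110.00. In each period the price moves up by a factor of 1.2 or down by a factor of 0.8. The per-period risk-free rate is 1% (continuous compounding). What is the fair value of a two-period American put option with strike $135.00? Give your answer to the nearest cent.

Risk-neutral probability p = (e^0.01 − 0.8)/(1.2 − 0.8) = 0.2101/0.4000 = 0.5251
Terminal stock prices: S_uu = 158.4, S_ud = 105.6, S_dd = 70.4
Terminal payoffs (K − S): max(-23.4, 0) = 0, max(29.4, 0) = 29.4, max(64.6, 0) = 64.6
Node u (S = 132): continuation = e^(−0.01)·[0.5251·0.0000 + 0.4749·29.4000] = 13.8224; exercise value = 3.0000 ≤ continuation, so V_u = 13.8224
Node d (S = 88): continuation = e^(−0.01)·[0.5251·29.4000 + 0.4749·64.6000] = 45.6567; exercise value = 47.0000 > continuation, so V_d = 47.0000 (exercise)
Node 0 (S = 110): continuation = e^(−0.01)·[0.5251·13.8224 + 0.4749·47.0000] = 29.2833; exercise value = 25.0000 ≤ continuation, so V_0 = 29.2833

$29.28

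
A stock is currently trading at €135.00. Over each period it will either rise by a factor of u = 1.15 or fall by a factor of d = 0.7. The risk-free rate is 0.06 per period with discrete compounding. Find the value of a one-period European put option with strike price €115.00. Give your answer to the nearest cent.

Risk-neutral probability p = (1 + 0.06 − 0.7)/(1.15 − 0.7) = 0.3600/0.4500 = 0.8000
Terminal stock prices: S_u = 155.2, S_d = 94.5
Terminal payoffs (K − S): max(-40.25, 0) = 0, max(20.5, 0) = 20.5
Node 0 (S = 135): V_0 = 1/1.06·[0.8000·0.0000 + 0.2000·20.5000] = 3.8679

€3.87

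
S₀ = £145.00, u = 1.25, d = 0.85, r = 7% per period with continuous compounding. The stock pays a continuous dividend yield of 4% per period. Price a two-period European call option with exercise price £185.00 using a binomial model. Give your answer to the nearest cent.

Per-period risk-free factor R = e^0.07 = 1.0725; dividend-adjusted growth = e^(0.07−0.04) = 1.0305.
Risk-neutral probability p = (1.0305 − 0.85)/(1.25 − 0.85) = 0.1805/0.4000 = 0.4511
Terminal stock prices: S_uu = 226.6, S_ud = 154.1, S_dd = 104.8
Terminal payoffs (S − K): max(41.56, 0) = 41.56, max(-30.94, 0) = 0, max(-80.24, 0) = 0
Node u (S = 181.2): V_u = e^(−0.07)·[0.4511·41.5625 + 0.5489·0.0000] = 17.4827
Node d (S = 123.2): V_d = e^(−0.07)·[0.4511·0.0000 + 0.5489·0.0000] = 0.0000
Node 0 (S = 145): V_0 = e^(−0.07)·[0.4511·17.4827 + 0.5489·0.0000] = 7.3539

£7.35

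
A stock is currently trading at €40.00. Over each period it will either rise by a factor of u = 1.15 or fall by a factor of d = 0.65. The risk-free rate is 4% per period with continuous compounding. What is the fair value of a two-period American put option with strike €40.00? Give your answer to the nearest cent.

Risk-neutral probability p = (e^0.04 − 0.65)/(1.15 − 0.65) = 0.3908/0.5000 = 0.7816
Terminal stock prices: S_uu = 52.9, S_ud = 29.9, S_dd = 16.9
Terminal payoffs (K − S): max(-12.9, 0) = 0, max(10.1, 0) = 10.1, max(23.1, 0) = 23.1
Node u (S = 46): continuation = e^(−0.04)·[0.7816·0.0000 + 0.2184·10.1000] = 2.1191; exercise value = 0.0000 ≤ continuation, so V_u = 2.1191
Node d (S = 26): continuation = e^(−0.04)·[0.7816·10.1000 + 0.2184·23.1000] = 12.4316; exercise value = 14.0000 > continuation, so V_d = 14.0000 (exercise)
Node 0 (S = 40): continuation = e^(−0.04)·[0.7816·2.1191 + 0.2184·14.0000] = 4.5288; exercise value = 0.0000 ≤ continuation, so V_0 = 4.5288

€4.53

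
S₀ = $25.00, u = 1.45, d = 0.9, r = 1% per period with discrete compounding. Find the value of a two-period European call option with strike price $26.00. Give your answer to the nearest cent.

$3.12

Risk-neutral probability p = (1 + 0.01 − 0.9)/(1.45 − 0.9) = 0.1100/0.5500 = 0.2000
Terminal stock prices: S_uu = 52.56, S_ud = 32.62, S_dd = 20.25
Terminal payoffs (S − K): max(26.56, 0) = 26.56, max(6.625, 0) = 6.625, max(-5.75, 0) = 0
Node u (S = 36.25): V_u = 1/1.01·[0.2000·26.5625 + 0.8000·6.6250] = 10.5074
Node d (S = 22.5): V_d = 1/1.01·[0.2000·6.6250 + 0.8000·0.0000] = 1.3119
Node 0 (S = 25): V_0 = 1/1.01·[0.2000·10.5074 + 0.8000·1.3119] = 3.1198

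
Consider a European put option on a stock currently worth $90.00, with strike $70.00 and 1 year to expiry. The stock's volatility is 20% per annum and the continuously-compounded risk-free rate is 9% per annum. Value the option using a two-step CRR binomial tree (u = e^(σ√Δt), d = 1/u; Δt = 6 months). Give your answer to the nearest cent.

$0.28

CRR parameters: u = e^(σ√Δt) = e^(0.2·√0.5) = 1.1519, d = 1/u = 0.8681
Per-period rate: rΔt = 0.09·0.5 = 0.045, so R = e^0.045 = 1.0460
Risk-neutral probability p = (e^0.045 − 0.8681)/(1.1519 − 0.8681) = 0.1779/0.2838 = 0.6269
Terminal stock prices: S_uu = 119.4, S_ud = 90, S_dd = 67.83
Terminal payoffs (K − S): max(-49.42, 0) = 0, max(-20, 0) = 0, max(2.173, 0) = 2.173
Node u (S = 103.7): V_u = e^(−0.045)·[0.6269·0.0000 + 0.3731·0.0000] = 0.0000
Node d (S = 78.13): V_d = e^(−0.045)·[0.6269·0.0000 + 0.3731·2.1726] = 0.7749
Node 0 (S = 90): V_0 = e^(−0.045)·[0.6269·0.0000 + 0.3731·0.7749] = 0.2764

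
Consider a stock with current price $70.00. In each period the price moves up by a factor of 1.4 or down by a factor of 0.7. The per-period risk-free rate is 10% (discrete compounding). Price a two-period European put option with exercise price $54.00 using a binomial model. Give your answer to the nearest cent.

$2.99

Risk-neutral probability p = (1 + 0.1 − 0.7)/(1.4 − 0.7) = 0.4000/0.7000 = 0.5714
Terminal stock prices: S_uu = 137.2, S_ud = 68.6, S_dd = 34.3
Terminal payoffs (K − S): max(-83.2, 0) = 0, max(-14.6, 0) = 0, max(19.7, 0) = 19.7
Node u (S = 98): V_u = 1/1.1·[0.5714·0.0000 + 0.4286·0.0000] = 0.0000
Node d (S = 49): V_d = 1/1.1·[0.5714·0.0000 + 0.4286·19.7000] = 7.6753
Node 0 (S = 70): V_0 = 1/1.1·[0.5714·0.0000 + 0.4286·7.6753] = 2.9904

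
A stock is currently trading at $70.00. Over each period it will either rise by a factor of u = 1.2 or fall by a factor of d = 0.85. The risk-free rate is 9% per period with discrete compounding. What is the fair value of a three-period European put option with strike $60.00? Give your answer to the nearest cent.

$0.41

Risk-neutral probability p = (1 + 0.09 − 0.85)/(1.2 − 0.85) = 0.2400/0.3500 = 0.6857
Terminal stock prices: S_uuu = 121, S_uud = 85.68, S_udd = 60.69, S_ddd = 42.99
Terminal payoffs (K − S): max(-60.96, 0) = 0, max(-25.68, 0) = 0, max(-0.69, 0) = 0, max(17.01, 0) = 17.01
Node uu (S = 100.8): V_uu = 1/1.09·[0.6857·0.0000 + 0.3143·0.0000] = 0.0000
Node ud (S = 71.4): V_ud = 1/1.09·[0.6857·0.0000 + 0.3143·0.0000] = 0.0000
Node dd (S = 50.57): V_dd = 1/1.09·[0.6857·0.0000 + 0.3143·17.0113] = 4.9049
Node u (S = 84): V_u = 1/1.09·[0.6857·0.0000 + 0.3143·0.0000] = 0.0000
Node d (S = 59.5): V_d = 1/1.09·[0.6857·0.0000 + 0.3143·4.9049] = 1.4143
Node 0 (S = 70): V_0 = 1/1.09·[0.6857·0.0000 + 0.3143·1.4143] = 0.4078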